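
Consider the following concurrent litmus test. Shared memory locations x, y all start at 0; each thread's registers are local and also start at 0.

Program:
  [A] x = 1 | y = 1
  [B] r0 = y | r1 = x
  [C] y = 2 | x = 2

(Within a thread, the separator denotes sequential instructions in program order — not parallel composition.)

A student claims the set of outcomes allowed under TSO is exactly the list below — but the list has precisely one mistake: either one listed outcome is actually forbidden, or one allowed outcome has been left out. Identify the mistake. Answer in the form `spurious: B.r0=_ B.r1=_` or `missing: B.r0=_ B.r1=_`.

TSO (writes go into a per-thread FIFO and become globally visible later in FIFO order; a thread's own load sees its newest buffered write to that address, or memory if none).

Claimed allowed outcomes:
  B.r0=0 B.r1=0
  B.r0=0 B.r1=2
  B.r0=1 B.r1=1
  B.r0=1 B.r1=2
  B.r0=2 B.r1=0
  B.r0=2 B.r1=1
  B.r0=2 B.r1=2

missing: B.r0=0 B.r1=1

outcome vector order: (B.r0,B.r1)
under TSO → <0 0>; <0 1>; <0 2>; <1 1>; <1 2>; <2 0>; <2 1>; <2 2>
TSO∖claimed = {<0 1>}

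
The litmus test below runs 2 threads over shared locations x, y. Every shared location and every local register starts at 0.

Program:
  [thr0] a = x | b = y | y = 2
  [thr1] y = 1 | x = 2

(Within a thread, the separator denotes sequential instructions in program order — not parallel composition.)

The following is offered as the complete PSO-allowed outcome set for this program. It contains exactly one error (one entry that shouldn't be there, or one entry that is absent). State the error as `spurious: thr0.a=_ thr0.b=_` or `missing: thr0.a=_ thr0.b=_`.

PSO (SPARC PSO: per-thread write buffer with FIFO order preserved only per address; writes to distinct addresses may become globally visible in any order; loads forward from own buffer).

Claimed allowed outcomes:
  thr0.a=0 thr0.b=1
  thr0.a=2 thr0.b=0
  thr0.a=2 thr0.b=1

outcome vector order: (thr0.a,thr0.b)
PSO: 4 outcomes — {00; 01; 20; 21}
PSO∖claimed = {00}

missing: thr0.a=0 thr0.b=0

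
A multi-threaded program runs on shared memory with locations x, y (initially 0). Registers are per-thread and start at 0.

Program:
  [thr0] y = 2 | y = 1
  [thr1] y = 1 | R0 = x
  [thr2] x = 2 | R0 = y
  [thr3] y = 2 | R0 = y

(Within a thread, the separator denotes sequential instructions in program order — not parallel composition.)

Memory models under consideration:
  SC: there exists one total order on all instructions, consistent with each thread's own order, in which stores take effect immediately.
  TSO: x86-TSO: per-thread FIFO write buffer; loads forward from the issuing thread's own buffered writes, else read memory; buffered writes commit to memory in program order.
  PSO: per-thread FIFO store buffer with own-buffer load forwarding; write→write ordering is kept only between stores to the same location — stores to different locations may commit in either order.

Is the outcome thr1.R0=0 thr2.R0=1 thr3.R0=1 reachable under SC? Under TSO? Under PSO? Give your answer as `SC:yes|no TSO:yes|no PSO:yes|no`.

SC:yes TSO:yes PSO:yes

outcome vector order: (thr1.R0,thr2.R0,thr3.R0)
[SC] allowed = {0/1/1, 0/1/2, 0/2/1, 0/2/2, 2/0/1, 2/0/2, 2/1/1, 2/1/2, 2/2/1, 2/2/2}
[TSO] allowed = {0/0/1, 0/0/2, 0/1/1, 0/1/2, 0/2/1, 0/2/2, 2/0/1, 2/0/2, 2/1/1, 2/1/2, 2/2/1, 2/2/2}
[PSO] allowed = {0/0/1, 0/0/2, 0/1/1, 0/1/2, 0/2/1, 0/2/2, 2/0/1, 2/0/2, 2/1/1, 2/1/2, 2/2/1, 2/2/2}
target 0/1/1 ∈ {SC,TSO,PSO}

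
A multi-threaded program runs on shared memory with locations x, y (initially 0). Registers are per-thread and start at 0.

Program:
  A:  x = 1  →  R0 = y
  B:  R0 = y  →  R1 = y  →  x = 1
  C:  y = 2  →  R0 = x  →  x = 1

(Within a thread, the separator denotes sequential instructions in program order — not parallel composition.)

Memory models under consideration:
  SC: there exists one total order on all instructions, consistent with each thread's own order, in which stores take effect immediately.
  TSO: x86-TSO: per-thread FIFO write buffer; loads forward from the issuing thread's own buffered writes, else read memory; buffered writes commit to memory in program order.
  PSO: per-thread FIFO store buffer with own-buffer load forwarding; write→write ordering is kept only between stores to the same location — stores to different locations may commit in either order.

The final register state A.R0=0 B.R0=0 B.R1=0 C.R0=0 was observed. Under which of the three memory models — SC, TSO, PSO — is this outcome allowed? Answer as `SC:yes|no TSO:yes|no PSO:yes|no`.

SC:no TSO:yes PSO:yes

outcome vector order: (A.R0,B.R0,B.R1,C.R0)
[SC] allowed = {0001, 0021, 0221, 2000, 2001, 2020, 2021, 2220, 2221}
[TSO] allowed = {0000, 0001, 0020, 0021, 0220, 0221, 2000, 2001, 2020, 2021, 2220, 2221}
[PSO] allowed = {0000, 0001, 0020, 0021, 0220, 0221, 2000, 2001, 2020, 2021, 2220, 2221}
target 0000 ∈ {TSO,PSO}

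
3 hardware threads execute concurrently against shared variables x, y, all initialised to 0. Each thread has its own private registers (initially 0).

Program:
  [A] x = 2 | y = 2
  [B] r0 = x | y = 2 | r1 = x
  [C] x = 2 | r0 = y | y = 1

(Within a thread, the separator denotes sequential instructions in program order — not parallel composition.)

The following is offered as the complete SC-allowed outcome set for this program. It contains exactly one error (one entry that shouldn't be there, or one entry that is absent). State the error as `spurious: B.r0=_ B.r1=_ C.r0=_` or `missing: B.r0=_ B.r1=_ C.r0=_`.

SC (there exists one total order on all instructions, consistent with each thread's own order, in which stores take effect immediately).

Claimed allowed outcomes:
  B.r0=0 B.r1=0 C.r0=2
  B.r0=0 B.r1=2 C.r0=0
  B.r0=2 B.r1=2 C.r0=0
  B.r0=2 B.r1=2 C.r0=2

missing: B.r0=0 B.r1=2 C.r0=2

outcome vector order: (B.r0,B.r1,C.r0)
under SC → 002; 020; 022; 220; 222
SC∖claimed = {022}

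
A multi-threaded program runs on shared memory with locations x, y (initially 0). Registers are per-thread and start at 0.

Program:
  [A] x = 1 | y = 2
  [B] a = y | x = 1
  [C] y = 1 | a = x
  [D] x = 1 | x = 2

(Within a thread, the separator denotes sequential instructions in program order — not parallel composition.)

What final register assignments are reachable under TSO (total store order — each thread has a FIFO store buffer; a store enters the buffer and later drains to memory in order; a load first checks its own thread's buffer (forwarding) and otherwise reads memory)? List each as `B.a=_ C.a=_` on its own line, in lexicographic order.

B.a=0 C.a=0
B.a=0 C.a=1
B.a=0 C.a=2
B.a=1 C.a=0
B.a=1 C.a=1
B.a=1 C.a=2
B.a=2 C.a=0
B.a=2 C.a=1
B.a=2 C.a=2

outcome vector order: (B.a,C.a)
|TSO outcomes| = 9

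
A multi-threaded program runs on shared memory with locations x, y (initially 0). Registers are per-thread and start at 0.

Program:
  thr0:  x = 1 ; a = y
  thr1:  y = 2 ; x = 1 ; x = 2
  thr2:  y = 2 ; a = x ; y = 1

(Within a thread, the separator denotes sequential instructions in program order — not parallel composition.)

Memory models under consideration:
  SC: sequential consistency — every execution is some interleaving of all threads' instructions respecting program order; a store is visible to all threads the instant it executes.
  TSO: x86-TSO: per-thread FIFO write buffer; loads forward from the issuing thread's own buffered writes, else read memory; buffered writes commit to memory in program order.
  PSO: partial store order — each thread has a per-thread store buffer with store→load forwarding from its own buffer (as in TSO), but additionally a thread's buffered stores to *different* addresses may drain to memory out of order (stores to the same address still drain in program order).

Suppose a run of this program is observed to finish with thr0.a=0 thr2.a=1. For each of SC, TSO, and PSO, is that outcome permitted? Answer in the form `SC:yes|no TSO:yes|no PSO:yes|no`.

SC:yes TSO:yes PSO:yes

outcome vector order: (thr0.a,thr2.a)
SC (8): 01, 02, 10, 11, 12, 20, 21, 22
TSO (9): 00, 01, 02, 10, 11, 12, 20, 21, 22
PSO (9): 00, 01, 02, 10, 11, 12, 20, 21, 22
target 01 ∈ {SC,TSO,PSO}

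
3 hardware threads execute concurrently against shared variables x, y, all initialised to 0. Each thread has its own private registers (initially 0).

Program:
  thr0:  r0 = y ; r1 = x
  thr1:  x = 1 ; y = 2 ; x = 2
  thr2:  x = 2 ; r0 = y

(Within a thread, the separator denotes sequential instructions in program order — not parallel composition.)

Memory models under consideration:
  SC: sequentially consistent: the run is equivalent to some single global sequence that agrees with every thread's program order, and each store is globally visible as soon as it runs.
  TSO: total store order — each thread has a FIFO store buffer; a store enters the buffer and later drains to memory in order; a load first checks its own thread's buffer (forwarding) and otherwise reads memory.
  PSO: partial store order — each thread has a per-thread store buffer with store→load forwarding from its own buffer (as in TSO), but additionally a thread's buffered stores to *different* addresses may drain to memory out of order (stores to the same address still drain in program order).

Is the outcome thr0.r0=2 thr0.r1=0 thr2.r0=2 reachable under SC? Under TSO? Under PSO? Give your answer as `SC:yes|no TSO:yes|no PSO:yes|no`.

SC:no TSO:no PSO:yes

outcome vector order: (thr0.r0,thr0.r1,thr2.r0)
[SC] allowed = {0/0/0 0/0/2 0/1/0 0/1/2 0/2/0 0/2/2 2/1/0 2/1/2 2/2/0 2/2/2}
[TSO] allowed = {0/0/0 0/0/2 0/1/0 0/1/2 0/2/0 0/2/2 2/1/0 2/1/2 2/2/0 2/2/2}
[PSO] allowed = {0/0/0 0/0/2 0/1/0 0/1/2 0/2/0 0/2/2 2/0/0 2/0/2 2/1/0 2/1/2 2/2/0 2/2/2}
target 2/0/2 ∈ {PSO}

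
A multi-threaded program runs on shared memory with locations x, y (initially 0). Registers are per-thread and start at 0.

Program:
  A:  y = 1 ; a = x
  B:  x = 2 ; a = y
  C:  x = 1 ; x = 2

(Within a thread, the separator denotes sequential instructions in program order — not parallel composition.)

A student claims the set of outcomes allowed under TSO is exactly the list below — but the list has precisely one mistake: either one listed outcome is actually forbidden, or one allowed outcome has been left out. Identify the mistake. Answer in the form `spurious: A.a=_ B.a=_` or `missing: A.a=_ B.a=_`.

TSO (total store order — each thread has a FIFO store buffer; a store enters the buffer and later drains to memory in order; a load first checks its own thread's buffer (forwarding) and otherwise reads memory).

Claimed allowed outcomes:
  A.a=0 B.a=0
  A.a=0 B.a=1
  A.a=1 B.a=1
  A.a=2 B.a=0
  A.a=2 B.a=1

missing: A.a=1 B.a=0

outcome vector order: (A.a,B.a)
TSO (6): (0,0) (0,1) (1,0) (1,1) (2,0) (2,1)
TSO∖claimed = {(1,0)}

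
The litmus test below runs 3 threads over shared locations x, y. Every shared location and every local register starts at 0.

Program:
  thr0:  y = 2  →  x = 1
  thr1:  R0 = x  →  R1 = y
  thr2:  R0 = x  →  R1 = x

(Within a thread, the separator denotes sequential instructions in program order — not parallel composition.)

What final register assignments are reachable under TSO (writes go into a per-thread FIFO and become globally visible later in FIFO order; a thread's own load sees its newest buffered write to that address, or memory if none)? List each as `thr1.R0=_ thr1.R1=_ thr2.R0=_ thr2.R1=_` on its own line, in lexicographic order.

thr1.R0=0 thr1.R1=0 thr2.R0=0 thr2.R1=0
thr1.R0=0 thr1.R1=0 thr2.R0=0 thr2.R1=1
thr1.R0=0 thr1.R1=0 thr2.R0=1 thr2.R1=1
thr1.R0=0 thr1.R1=2 thr2.R0=0 thr2.R1=0
thr1.R0=0 thr1.R1=2 thr2.R0=0 thr2.R1=1
thr1.R0=0 thr1.R1=2 thr2.R0=1 thr2.R1=1
thr1.R0=1 thr1.R1=2 thr2.R0=0 thr2.R1=0
thr1.R0=1 thr1.R1=2 thr2.R0=0 thr2.R1=1
thr1.R0=1 thr1.R1=2 thr2.R0=1 thr2.R1=1

outcome vector order: (thr1.R0,thr1.R1,thr2.R0,thr2.R1)
|TSO outcomes| = 9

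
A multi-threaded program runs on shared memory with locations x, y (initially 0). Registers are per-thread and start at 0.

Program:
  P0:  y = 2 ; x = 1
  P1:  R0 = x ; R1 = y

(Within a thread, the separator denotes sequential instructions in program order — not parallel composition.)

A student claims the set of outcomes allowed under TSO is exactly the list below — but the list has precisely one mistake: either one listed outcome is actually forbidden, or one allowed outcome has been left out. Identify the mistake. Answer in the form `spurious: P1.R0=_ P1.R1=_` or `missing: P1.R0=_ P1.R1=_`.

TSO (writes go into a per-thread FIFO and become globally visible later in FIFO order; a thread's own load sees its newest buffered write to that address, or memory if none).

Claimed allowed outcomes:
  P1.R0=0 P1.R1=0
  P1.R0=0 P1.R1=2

missing: P1.R0=1 P1.R1=2

outcome vector order: (P1.R0,P1.R1)
TSO: 3 outcomes — {<0 0> <0 2> <1 2>}
TSO∖claimed = {<1 2>}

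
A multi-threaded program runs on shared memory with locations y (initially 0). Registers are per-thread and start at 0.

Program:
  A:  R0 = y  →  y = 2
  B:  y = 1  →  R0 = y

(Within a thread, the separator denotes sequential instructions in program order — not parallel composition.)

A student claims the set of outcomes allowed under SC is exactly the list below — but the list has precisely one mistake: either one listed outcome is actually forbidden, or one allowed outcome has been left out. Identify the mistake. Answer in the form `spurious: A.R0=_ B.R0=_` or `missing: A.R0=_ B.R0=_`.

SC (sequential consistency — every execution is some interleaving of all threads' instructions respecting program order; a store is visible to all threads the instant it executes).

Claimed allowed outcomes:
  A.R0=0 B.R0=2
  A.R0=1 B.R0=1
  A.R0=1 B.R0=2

outcome vector order: (A.R0,B.R0)
[SC] allowed = {(0,1), (0,2), (1,1), (1,2)}
SC∖claimed = {(0,1)}

missing: A.R0=0 B.R0=1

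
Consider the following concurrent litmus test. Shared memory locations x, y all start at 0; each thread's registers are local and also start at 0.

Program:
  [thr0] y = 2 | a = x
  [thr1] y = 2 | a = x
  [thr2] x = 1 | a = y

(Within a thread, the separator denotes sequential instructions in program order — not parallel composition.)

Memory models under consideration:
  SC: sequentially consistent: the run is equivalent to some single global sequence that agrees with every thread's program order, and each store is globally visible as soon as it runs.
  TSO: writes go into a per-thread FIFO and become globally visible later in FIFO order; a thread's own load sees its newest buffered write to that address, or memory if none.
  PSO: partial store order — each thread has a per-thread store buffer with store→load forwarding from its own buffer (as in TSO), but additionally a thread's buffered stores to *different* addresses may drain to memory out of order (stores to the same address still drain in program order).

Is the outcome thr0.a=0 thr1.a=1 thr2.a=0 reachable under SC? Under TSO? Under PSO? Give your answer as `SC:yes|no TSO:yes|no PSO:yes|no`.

outcome vector order: (thr0.a,thr1.a,thr2.a)
SC: 5 outcomes — {<0 0 2>; <0 1 2>; <1 0 2>; <1 1 0>; <1 1 2>}
TSO: 8 outcomes — {<0 0 0>; <0 0 2>; <0 1 0>; <0 1 2>; <1 0 0>; <1 0 2>; <1 1 0>; <1 1 2>}
PSO: 8 outcomes — {<0 0 0>; <0 0 2>; <0 1 0>; <0 1 2>; <1 0 0>; <1 0 2>; <1 1 0>; <1 1 2>}
target <0 1 0> ∈ {TSO,PSO}

SC:no TSO:yes PSO:yes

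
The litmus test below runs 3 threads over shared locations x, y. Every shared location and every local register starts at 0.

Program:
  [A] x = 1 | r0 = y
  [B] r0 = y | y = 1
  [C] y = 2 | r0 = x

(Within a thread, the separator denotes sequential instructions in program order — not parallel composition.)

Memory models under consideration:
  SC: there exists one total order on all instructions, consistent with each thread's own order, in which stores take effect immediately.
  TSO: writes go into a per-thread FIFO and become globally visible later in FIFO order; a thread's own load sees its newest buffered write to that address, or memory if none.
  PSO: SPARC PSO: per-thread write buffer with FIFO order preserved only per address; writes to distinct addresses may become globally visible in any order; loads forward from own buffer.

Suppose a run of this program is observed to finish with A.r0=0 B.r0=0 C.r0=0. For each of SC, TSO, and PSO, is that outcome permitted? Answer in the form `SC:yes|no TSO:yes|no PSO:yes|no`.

SC:no TSO:yes PSO:yes

outcome vector order: (A.r0,B.r0,C.r0)
under SC → 0/0/1, 0/2/1, 1/0/0, 1/0/1, 1/2/0, 1/2/1, 2/0/0, 2/0/1, 2/2/0, 2/2/1
under TSO → 0/0/0, 0/0/1, 0/2/0, 0/2/1, 1/0/0, 1/0/1, 1/2/0, 1/2/1, 2/0/0, 2/0/1, 2/2/0, 2/2/1
under PSO → 0/0/0, 0/0/1, 0/2/0, 0/2/1, 1/0/0, 1/0/1, 1/2/0, 1/2/1, 2/0/0, 2/0/1, 2/2/0, 2/2/1
target 0/0/0 ∈ {TSO,PSO}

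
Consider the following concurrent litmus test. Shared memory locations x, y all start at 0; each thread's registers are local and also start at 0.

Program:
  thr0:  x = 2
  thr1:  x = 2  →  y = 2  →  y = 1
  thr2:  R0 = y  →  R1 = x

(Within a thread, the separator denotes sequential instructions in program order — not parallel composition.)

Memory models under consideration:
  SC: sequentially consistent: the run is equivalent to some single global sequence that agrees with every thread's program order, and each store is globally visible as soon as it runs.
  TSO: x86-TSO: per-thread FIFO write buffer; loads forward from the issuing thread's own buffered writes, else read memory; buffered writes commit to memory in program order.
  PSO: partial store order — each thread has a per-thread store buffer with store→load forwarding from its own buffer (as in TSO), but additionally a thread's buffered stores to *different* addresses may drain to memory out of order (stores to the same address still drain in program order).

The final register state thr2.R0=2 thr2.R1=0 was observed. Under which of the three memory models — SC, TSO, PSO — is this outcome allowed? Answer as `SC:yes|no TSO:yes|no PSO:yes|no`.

outcome vector order: (thr2.R0,thr2.R1)
under SC → 0/0; 0/2; 1/2; 2/2
under TSO → 0/0; 0/2; 1/2; 2/2
under PSO → 0/0; 0/2; 1/0; 1/2; 2/0; 2/2
target 2/0 ∈ {PSO}

SC:no TSO:no PSO:yes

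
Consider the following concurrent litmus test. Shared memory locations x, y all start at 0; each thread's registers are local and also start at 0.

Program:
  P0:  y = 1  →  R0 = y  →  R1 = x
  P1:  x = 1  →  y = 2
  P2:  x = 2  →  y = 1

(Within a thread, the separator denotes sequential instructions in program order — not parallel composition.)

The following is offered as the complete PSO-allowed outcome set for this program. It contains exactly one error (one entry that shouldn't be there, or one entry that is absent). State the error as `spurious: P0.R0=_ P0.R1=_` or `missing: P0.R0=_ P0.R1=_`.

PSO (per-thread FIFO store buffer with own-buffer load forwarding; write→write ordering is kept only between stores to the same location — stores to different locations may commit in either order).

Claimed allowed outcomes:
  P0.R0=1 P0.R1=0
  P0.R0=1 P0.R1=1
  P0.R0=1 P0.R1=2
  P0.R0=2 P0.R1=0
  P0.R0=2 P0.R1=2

missing: P0.R0=2 P0.R1=1

outcome vector order: (P0.R0,P0.R1)
under PSO → (1,0); (1,1); (1,2); (2,0); (2,1); (2,2)
PSO∖claimed = {(2,1)}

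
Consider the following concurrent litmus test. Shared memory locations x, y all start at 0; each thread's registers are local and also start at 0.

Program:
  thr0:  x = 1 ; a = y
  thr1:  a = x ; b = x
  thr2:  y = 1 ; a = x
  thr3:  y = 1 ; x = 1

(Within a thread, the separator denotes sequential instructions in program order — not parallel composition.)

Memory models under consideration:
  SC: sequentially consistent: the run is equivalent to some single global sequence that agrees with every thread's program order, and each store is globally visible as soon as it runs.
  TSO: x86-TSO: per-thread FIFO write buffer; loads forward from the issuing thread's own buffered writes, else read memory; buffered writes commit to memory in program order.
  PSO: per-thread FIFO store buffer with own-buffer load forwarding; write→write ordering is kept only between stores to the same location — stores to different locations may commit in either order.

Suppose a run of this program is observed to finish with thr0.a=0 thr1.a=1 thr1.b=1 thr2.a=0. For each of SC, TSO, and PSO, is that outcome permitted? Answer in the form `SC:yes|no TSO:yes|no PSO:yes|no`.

SC:no TSO:yes PSO:yes

outcome vector order: (thr0.a,thr1.a,thr1.b,thr2.a)
SC (9): 0/0/0/1; 0/0/1/1; 0/1/1/1; 1/0/0/0; 1/0/0/1; 1/0/1/0; 1/0/1/1; 1/1/1/0; 1/1/1/1
TSO (12): 0/0/0/0; 0/0/0/1; 0/0/1/0; 0/0/1/1; 0/1/1/0; 0/1/1/1; 1/0/0/0; 1/0/0/1; 1/0/1/0; 1/0/1/1; 1/1/1/0; 1/1/1/1
PSO (12): 0/0/0/0; 0/0/0/1; 0/0/1/0; 0/0/1/1; 0/1/1/0; 0/1/1/1; 1/0/0/0; 1/0/0/1; 1/0/1/0; 1/0/1/1; 1/1/1/0; 1/1/1/1
target 0/1/1/0 ∈ {TSO,PSO}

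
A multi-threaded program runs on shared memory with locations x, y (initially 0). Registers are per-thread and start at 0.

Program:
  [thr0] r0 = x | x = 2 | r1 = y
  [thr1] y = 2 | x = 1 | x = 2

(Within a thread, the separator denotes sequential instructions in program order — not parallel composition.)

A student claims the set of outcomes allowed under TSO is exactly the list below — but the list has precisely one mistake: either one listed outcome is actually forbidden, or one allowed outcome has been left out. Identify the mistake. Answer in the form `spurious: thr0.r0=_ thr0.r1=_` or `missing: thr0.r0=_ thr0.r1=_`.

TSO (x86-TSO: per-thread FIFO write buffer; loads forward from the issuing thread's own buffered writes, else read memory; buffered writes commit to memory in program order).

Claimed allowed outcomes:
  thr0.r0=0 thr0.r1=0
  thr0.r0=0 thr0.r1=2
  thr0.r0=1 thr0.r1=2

outcome vector order: (thr0.r0,thr0.r1)
under TSO → <0 0>, <0 2>, <1 2>, <2 2>
TSO∖claimed = {<2 2>}

missing: thr0.r0=2 thr0.r1=2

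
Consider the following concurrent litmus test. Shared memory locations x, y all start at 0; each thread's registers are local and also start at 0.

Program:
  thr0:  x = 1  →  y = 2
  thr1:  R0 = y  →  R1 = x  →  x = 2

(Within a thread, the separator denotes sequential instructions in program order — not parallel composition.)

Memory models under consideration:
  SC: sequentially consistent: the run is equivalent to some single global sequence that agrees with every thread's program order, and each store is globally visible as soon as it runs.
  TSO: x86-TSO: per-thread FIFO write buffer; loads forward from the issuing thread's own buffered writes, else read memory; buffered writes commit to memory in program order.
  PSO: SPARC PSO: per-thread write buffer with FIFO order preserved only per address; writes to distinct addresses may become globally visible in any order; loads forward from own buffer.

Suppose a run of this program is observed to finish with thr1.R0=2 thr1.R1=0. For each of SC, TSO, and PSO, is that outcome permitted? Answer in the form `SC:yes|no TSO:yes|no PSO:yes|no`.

outcome vector order: (thr1.R0,thr1.R1)
SC: 3 outcomes — {0/0, 0/1, 2/1}
TSO: 3 outcomes — {0/0, 0/1, 2/1}
PSO: 4 outcomes — {0/0, 0/1, 2/0, 2/1}
target 2/0 ∈ {PSO}

SC:no TSO:no PSO:yes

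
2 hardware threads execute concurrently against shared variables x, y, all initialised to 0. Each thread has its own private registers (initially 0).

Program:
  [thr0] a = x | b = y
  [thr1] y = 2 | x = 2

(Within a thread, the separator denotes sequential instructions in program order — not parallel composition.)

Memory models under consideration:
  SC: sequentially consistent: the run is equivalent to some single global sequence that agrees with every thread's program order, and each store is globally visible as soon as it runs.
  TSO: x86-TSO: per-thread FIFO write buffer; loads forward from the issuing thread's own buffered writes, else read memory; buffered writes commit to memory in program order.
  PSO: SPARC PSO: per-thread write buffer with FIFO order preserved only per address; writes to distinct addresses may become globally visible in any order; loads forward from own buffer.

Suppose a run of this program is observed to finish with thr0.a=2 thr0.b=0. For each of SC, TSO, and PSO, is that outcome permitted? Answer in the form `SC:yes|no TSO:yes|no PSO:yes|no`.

SC:no TSO:no PSO:yes

outcome vector order: (thr0.a,thr0.b)
SC: 3 outcomes — {<0 0>, <0 2>, <2 2>}
TSO: 3 outcomes — {<0 0>, <0 2>, <2 2>}
PSO: 4 outcomes — {<0 0>, <0 2>, <2 0>, <2 2>}
target <2 0> ∈ {PSO}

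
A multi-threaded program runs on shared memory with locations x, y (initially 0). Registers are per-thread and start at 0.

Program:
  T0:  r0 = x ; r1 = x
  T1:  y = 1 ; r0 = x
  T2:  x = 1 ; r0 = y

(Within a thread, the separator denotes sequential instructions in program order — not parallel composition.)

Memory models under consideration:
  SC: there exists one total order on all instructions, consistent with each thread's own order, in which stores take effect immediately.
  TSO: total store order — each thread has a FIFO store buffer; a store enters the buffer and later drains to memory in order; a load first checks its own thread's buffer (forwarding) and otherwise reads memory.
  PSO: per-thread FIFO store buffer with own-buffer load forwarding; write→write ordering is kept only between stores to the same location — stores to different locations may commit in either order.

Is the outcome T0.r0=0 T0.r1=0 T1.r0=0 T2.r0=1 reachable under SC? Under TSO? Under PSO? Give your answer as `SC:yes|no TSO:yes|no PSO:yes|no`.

SC:yes TSO:yes PSO:yes

outcome vector order: (T0.r0,T0.r1,T1.r0,T2.r0)
[SC] allowed = {<0 0 0 1>, <0 0 1 0>, <0 0 1 1>, <0 1 0 1>, <0 1 1 0>, <0 1 1 1>, <1 1 0 1>, <1 1 1 0>, <1 1 1 1>}
[TSO] allowed = {<0 0 0 0>, <0 0 0 1>, <0 0 1 0>, <0 0 1 1>, <0 1 0 0>, <0 1 0 1>, <0 1 1 0>, <0 1 1 1>, <1 1 0 0>, <1 1 0 1>, <1 1 1 0>, <1 1 1 1>}
[PSO] allowed = {<0 0 0 0>, <0 0 0 1>, <0 0 1 0>, <0 0 1 1>, <0 1 0 0>, <0 1 0 1>, <0 1 1 0>, <0 1 1 1>, <1 1 0 0>, <1 1 0 1>, <1 1 1 0>, <1 1 1 1>}
target <0 0 0 1> ∈ {SC,TSO,PSO}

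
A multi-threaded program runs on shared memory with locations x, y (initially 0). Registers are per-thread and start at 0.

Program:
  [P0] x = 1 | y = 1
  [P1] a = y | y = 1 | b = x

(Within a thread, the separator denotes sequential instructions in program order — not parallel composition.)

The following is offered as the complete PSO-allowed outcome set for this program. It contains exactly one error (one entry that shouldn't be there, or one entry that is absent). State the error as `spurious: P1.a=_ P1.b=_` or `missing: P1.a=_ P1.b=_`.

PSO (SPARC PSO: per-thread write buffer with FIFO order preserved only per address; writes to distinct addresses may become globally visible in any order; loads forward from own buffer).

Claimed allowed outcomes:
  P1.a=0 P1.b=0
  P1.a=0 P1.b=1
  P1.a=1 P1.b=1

missing: P1.a=1 P1.b=0

outcome vector order: (P1.a,P1.b)
PSO: 4 outcomes — {0/0; 0/1; 1/0; 1/1}
PSO∖claimed = {1/0}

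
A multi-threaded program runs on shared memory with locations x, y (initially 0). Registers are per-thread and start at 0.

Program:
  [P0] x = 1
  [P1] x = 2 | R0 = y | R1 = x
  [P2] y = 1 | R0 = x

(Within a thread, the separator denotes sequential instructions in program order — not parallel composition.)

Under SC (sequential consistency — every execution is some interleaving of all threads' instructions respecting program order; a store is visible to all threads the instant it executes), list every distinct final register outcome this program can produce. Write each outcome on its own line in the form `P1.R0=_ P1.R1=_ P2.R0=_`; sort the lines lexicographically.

outcome vector order: (P1.R0,P1.R1,P2.R0)
|SC outcomes| = 10

P1.R0=0 P1.R1=1 P2.R0=1
P1.R0=0 P1.R1=1 P2.R0=2
P1.R0=0 P1.R1=2 P2.R0=1
P1.R0=0 P1.R1=2 P2.R0=2
P1.R0=1 P1.R1=1 P2.R0=0
P1.R0=1 P1.R1=1 P2.R0=1
P1.R0=1 P1.R1=1 P2.R0=2
P1.R0=1 P1.R1=2 P2.R0=0
P1.R0=1 P1.R1=2 P2.R0=1
P1.R0=1 P1.R1=2 P2.R0=2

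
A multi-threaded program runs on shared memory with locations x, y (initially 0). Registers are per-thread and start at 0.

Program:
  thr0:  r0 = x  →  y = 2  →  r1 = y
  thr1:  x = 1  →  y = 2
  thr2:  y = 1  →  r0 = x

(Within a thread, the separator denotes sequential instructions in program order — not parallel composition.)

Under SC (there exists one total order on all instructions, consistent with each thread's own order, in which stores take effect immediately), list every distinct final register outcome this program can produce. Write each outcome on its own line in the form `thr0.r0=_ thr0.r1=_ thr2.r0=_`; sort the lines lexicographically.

thr0.r0=0 thr0.r1=1 thr2.r0=0
thr0.r0=0 thr0.r1=1 thr2.r0=1
thr0.r0=0 thr0.r1=2 thr2.r0=0
thr0.r0=0 thr0.r1=2 thr2.r0=1
thr0.r0=1 thr0.r1=1 thr2.r0=1
thr0.r0=1 thr0.r1=2 thr2.r0=0
thr0.r0=1 thr0.r1=2 thr2.r0=1

outcome vector order: (thr0.r0,thr0.r1,thr2.r0)
|SC outcomes| = 7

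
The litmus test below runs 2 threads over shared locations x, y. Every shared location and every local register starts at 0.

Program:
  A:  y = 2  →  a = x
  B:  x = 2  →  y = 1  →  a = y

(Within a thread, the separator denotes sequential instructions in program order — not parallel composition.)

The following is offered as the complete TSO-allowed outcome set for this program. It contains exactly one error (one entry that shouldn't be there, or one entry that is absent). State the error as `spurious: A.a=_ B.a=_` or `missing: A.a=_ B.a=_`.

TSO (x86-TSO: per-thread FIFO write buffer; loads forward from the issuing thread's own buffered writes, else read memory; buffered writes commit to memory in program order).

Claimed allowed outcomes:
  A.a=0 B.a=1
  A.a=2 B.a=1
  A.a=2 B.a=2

missing: A.a=0 B.a=2

outcome vector order: (A.a,B.a)
TSO (4): (0,1); (0,2); (2,1); (2,2)
TSO∖claimed = {(0,2)}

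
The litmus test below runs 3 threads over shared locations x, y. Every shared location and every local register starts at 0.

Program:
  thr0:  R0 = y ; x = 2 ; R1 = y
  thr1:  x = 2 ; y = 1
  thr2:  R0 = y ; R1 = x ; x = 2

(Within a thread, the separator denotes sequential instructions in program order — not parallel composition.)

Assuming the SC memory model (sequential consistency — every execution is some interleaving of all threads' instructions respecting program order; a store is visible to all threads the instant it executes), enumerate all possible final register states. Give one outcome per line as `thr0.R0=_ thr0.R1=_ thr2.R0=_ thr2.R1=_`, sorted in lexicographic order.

thr0.R0=0 thr0.R1=0 thr2.R0=0 thr2.R1=0
thr0.R0=0 thr0.R1=0 thr2.R0=0 thr2.R1=2
thr0.R0=0 thr0.R1=0 thr2.R0=1 thr2.R1=2
thr0.R0=0 thr0.R1=1 thr2.R0=0 thr2.R1=0
thr0.R0=0 thr0.R1=1 thr2.R0=0 thr2.R1=2
thr0.R0=0 thr0.R1=1 thr2.R0=1 thr2.R1=2
thr0.R0=1 thr0.R1=1 thr2.R0=0 thr2.R1=0
thr0.R0=1 thr0.R1=1 thr2.R0=0 thr2.R1=2
thr0.R0=1 thr0.R1=1 thr2.R0=1 thr2.R1=2

outcome vector order: (thr0.R0,thr0.R1,thr2.R0,thr2.R1)
|SC outcomes| = 9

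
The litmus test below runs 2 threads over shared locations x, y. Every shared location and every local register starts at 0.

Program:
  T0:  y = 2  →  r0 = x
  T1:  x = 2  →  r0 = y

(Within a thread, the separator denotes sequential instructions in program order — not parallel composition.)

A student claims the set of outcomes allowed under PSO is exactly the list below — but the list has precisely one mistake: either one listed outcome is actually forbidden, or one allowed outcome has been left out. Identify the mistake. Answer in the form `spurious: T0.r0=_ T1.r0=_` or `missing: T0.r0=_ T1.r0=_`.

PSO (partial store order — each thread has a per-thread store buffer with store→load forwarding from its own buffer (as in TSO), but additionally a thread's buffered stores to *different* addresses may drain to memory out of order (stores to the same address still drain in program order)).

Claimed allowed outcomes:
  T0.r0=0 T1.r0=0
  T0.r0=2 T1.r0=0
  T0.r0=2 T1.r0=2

outcome vector order: (T0.r0,T1.r0)
[PSO] allowed = {0/0; 0/2; 2/0; 2/2}
PSO∖claimed = {0/2}

missing: T0.r0=0 T1.r0=2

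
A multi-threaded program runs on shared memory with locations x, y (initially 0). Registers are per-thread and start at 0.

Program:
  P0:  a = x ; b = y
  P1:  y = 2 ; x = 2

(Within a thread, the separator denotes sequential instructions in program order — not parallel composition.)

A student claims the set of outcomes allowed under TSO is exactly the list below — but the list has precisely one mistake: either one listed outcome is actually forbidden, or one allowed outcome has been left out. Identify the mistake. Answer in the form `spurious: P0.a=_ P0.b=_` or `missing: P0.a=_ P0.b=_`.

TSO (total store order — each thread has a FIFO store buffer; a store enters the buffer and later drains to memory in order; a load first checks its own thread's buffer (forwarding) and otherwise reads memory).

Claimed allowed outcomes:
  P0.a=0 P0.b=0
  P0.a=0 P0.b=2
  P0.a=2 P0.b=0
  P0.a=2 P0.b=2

outcome vector order: (P0.a,P0.b)
TSO (3): 00, 02, 22
claimed∖TSO = {20}

spurious: P0.a=2 P0.b=0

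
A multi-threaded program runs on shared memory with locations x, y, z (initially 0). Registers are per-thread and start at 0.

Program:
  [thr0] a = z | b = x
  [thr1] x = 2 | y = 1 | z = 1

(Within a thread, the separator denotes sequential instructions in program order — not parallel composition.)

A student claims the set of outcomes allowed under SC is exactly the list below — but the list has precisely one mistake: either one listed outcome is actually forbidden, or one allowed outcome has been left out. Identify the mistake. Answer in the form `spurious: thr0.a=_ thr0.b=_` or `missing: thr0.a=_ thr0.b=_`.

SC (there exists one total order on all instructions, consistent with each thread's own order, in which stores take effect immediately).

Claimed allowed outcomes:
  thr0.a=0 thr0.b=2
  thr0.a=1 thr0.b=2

outcome vector order: (thr0.a,thr0.b)
[SC] allowed = {0/0; 0/2; 1/2}
SC∖claimed = {0/0}

missing: thr0.a=0 thr0.b=0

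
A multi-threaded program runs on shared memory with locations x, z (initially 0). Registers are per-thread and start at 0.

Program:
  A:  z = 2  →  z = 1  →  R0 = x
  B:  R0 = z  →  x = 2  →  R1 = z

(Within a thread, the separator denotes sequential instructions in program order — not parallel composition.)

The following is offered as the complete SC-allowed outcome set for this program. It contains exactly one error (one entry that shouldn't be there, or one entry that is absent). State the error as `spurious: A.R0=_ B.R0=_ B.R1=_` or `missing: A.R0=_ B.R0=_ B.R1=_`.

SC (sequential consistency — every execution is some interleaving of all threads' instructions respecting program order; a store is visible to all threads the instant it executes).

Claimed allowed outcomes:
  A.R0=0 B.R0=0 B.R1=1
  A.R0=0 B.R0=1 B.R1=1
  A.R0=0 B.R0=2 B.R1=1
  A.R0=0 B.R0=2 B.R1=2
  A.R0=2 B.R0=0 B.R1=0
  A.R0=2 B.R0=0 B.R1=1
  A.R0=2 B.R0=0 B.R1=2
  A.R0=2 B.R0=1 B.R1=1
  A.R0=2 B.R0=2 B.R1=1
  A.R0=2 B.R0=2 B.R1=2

spurious: A.R0=0 B.R0=2 B.R1=2

outcome vector order: (A.R0,B.R0,B.R1)
under SC → (0,0,1) (0,1,1) (0,2,1) (2,0,0) (2,0,1) (2,0,2) (2,1,1) (2,2,1) (2,2,2)
claimed∖SC = {(0,2,2)}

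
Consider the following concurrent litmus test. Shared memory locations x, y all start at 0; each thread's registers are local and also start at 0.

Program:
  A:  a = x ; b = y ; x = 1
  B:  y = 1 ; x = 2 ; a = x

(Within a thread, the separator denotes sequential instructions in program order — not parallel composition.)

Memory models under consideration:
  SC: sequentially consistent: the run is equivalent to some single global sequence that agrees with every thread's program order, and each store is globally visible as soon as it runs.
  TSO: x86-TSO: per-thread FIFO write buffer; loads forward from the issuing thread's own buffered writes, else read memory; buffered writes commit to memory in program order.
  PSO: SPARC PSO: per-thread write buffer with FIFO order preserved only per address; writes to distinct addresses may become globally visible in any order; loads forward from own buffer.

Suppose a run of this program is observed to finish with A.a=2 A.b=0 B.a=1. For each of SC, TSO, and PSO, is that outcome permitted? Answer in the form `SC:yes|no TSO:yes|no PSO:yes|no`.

outcome vector order: (A.a,A.b,B.a)
under SC → (0,0,1), (0,0,2), (0,1,1), (0,1,2), (2,1,1), (2,1,2)
under TSO → (0,0,1), (0,0,2), (0,1,1), (0,1,2), (2,1,1), (2,1,2)
under PSO → (0,0,1), (0,0,2), (0,1,1), (0,1,2), (2,0,1), (2,0,2), (2,1,1), (2,1,2)
target (2,0,1) ∈ {PSO}

SC:no TSO:no PSO:yes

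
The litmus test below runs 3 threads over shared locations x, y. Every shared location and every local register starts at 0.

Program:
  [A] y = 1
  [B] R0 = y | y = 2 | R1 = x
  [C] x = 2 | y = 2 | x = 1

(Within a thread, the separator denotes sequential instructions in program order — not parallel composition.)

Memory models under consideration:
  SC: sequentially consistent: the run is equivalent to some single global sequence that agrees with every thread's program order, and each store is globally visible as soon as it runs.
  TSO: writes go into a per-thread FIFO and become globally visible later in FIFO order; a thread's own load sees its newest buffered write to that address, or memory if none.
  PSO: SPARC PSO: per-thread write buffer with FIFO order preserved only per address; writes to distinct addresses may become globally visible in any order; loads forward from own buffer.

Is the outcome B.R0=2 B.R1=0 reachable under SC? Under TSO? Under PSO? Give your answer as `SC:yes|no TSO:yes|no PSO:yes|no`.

SC:no TSO:no PSO:yes

outcome vector order: (B.R0,B.R1)
SC: 8 outcomes — {(0,0), (0,1), (0,2), (1,0), (1,1), (1,2), (2,1), (2,2)}
TSO: 8 outcomes — {(0,0), (0,1), (0,2), (1,0), (1,1), (1,2), (2,1), (2,2)}
PSO: 9 outcomes — {(0,0), (0,1), (0,2), (1,0), (1,1), (1,2), (2,0), (2,1), (2,2)}
target (2,0) ∈ {PSO}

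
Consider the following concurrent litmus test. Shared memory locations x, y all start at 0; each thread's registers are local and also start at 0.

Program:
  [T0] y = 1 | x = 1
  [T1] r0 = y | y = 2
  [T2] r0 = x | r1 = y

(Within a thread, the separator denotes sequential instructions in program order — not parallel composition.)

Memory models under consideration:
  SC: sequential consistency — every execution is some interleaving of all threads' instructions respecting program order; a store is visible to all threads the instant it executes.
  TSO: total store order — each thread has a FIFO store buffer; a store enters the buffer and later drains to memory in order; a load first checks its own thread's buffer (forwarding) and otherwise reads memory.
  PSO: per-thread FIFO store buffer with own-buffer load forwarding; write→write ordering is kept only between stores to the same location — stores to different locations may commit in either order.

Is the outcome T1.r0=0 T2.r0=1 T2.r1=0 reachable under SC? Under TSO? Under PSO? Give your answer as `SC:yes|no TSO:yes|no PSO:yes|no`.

outcome vector order: (T1.r0,T2.r0,T2.r1)
SC (10): 0/0/0, 0/0/1, 0/0/2, 0/1/1, 0/1/2, 1/0/0, 1/0/1, 1/0/2, 1/1/1, 1/1/2
TSO (10): 0/0/0, 0/0/1, 0/0/2, 0/1/1, 0/1/2, 1/0/0, 1/0/1, 1/0/2, 1/1/1, 1/1/2
PSO (12): 0/0/0, 0/0/1, 0/0/2, 0/1/0, 0/1/1, 0/1/2, 1/0/0, 1/0/1, 1/0/2, 1/1/0, 1/1/1, 1/1/2
target 0/1/0 ∈ {PSO}

SC:no TSO:no PSO:yes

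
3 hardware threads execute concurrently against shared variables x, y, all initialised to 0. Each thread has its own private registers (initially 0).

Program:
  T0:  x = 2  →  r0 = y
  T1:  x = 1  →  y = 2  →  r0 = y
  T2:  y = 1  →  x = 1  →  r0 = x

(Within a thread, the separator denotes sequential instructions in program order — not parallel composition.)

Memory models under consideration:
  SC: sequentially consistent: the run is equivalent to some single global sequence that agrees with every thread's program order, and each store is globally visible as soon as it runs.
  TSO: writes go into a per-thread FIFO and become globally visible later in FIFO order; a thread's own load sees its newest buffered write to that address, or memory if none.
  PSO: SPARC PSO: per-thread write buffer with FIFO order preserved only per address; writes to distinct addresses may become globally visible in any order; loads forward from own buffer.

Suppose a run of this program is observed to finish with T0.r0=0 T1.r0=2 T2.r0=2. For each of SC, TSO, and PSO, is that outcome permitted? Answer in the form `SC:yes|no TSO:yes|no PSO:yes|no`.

SC:no TSO:yes PSO:yes

outcome vector order: (T0.r0,T1.r0,T2.r0)
SC: 9 outcomes — {<0 1 1>, <0 2 1>, <1 1 1>, <1 1 2>, <1 2 1>, <1 2 2>, <2 1 1>, <2 2 1>, <2 2 2>}
TSO: 12 outcomes — {<0 1 1>, <0 1 2>, <0 2 1>, <0 2 2>, <1 1 1>, <1 1 2>, <1 2 1>, <1 2 2>, <2 1 1>, <2 1 2>, <2 2 1>, <2 2 2>}
PSO: 12 outcomes — {<0 1 1>, <0 1 2>, <0 2 1>, <0 2 2>, <1 1 1>, <1 1 2>, <1 2 1>, <1 2 2>, <2 1 1>, <2 1 2>, <2 2 1>, <2 2 2>}
target <0 2 2> ∈ {TSO,PSO}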